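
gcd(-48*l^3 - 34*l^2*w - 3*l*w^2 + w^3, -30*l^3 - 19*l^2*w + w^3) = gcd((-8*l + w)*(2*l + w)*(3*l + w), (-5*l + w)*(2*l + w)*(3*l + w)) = 6*l^2 + 5*l*w + w^2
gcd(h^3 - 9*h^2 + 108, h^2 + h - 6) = h + 3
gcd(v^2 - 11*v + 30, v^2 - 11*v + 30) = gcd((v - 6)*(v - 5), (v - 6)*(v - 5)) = v^2 - 11*v + 30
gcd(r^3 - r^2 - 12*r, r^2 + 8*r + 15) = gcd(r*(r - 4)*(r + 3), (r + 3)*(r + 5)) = r + 3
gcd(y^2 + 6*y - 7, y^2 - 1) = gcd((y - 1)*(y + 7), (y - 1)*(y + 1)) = y - 1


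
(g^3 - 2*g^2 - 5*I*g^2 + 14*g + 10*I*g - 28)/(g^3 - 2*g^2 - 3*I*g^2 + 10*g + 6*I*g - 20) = (g - 7*I)/(g - 5*I)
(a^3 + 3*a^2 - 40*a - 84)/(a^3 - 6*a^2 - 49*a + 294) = (a + 2)/(a - 7)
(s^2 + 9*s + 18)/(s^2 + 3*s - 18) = (s + 3)/(s - 3)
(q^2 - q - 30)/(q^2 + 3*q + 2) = (q^2 - q - 30)/(q^2 + 3*q + 2)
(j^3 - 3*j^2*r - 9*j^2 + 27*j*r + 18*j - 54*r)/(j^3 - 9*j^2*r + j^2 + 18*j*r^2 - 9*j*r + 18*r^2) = (-j^2 + 9*j - 18)/(-j^2 + 6*j*r - j + 6*r)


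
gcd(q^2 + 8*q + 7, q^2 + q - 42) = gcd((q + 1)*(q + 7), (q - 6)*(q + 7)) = q + 7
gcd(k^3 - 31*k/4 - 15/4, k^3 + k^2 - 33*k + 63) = k - 3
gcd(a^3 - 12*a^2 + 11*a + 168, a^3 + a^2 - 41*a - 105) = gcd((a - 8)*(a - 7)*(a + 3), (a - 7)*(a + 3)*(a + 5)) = a^2 - 4*a - 21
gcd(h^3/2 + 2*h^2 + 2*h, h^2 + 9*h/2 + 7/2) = 1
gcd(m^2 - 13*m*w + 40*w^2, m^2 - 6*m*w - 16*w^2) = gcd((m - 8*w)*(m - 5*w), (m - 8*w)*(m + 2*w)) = -m + 8*w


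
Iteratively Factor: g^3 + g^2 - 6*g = (g)*(g^2 + g - 6) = g*(g - 2)*(g + 3)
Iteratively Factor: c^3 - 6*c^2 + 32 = (c + 2)*(c^2 - 8*c + 16) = (c - 4)*(c + 2)*(c - 4)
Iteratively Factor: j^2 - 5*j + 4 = (j - 1)*(j - 4)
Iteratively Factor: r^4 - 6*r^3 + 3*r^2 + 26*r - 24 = (r - 1)*(r^3 - 5*r^2 - 2*r + 24) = (r - 1)*(r + 2)*(r^2 - 7*r + 12) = (r - 4)*(r - 1)*(r + 2)*(r - 3)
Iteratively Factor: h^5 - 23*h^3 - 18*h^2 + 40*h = (h - 5)*(h^4 + 5*h^3 + 2*h^2 - 8*h) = h*(h - 5)*(h^3 + 5*h^2 + 2*h - 8) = h*(h - 5)*(h + 4)*(h^2 + h - 2) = h*(h - 5)*(h - 1)*(h + 4)*(h + 2)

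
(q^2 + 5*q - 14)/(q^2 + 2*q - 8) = (q + 7)/(q + 4)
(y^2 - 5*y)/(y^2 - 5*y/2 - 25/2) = 2*y/(2*y + 5)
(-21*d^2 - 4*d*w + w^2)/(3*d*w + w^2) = (-7*d + w)/w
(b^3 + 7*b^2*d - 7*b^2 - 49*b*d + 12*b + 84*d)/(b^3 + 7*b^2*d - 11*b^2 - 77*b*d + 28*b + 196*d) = (b - 3)/(b - 7)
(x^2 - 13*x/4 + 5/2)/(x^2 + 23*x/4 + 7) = (4*x^2 - 13*x + 10)/(4*x^2 + 23*x + 28)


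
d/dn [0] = 0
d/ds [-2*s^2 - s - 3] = -4*s - 1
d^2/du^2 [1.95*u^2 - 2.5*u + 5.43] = 3.90000000000000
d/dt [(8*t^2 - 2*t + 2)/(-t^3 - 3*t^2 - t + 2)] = 2*(4*t^4 - 2*t^3 - 4*t^2 + 22*t - 1)/(t^6 + 6*t^5 + 11*t^4 + 2*t^3 - 11*t^2 - 4*t + 4)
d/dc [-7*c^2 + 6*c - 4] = 6 - 14*c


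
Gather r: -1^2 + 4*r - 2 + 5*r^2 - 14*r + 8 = 5*r^2 - 10*r + 5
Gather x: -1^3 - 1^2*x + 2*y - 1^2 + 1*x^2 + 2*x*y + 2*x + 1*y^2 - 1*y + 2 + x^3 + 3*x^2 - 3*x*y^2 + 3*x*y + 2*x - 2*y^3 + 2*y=x^3 + 4*x^2 + x*(-3*y^2 + 5*y + 3) - 2*y^3 + y^2 + 3*y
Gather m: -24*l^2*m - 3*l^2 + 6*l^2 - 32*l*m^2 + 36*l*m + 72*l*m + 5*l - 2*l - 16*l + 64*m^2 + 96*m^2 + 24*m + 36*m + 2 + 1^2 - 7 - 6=3*l^2 - 13*l + m^2*(160 - 32*l) + m*(-24*l^2 + 108*l + 60) - 10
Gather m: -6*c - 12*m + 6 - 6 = -6*c - 12*m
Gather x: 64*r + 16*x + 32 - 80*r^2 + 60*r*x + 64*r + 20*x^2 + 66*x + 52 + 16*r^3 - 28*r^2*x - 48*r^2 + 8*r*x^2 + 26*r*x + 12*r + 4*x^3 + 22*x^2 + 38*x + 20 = 16*r^3 - 128*r^2 + 140*r + 4*x^3 + x^2*(8*r + 42) + x*(-28*r^2 + 86*r + 120) + 104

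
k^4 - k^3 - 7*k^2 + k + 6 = (k - 3)*(k - 1)*(k + 1)*(k + 2)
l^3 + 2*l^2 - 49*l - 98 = (l - 7)*(l + 2)*(l + 7)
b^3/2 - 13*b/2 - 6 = (b/2 + 1/2)*(b - 4)*(b + 3)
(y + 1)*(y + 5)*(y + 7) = y^3 + 13*y^2 + 47*y + 35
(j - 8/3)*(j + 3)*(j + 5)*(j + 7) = j^4 + 37*j^3/3 + 31*j^2 - 253*j/3 - 280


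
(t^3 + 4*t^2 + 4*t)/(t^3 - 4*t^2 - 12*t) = (t + 2)/(t - 6)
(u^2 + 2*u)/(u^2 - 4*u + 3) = u*(u + 2)/(u^2 - 4*u + 3)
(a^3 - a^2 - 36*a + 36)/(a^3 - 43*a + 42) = (a + 6)/(a + 7)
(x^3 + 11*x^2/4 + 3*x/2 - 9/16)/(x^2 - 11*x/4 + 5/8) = (4*x^2 + 12*x + 9)/(2*(2*x - 5))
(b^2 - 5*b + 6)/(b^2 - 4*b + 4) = (b - 3)/(b - 2)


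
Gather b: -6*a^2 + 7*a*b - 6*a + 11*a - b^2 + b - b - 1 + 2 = -6*a^2 + 7*a*b + 5*a - b^2 + 1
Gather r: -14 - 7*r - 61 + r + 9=-6*r - 66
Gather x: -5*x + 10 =10 - 5*x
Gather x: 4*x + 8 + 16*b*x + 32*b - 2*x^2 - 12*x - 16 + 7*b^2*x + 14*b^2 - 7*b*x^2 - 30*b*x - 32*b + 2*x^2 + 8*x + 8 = 14*b^2 - 7*b*x^2 + x*(7*b^2 - 14*b)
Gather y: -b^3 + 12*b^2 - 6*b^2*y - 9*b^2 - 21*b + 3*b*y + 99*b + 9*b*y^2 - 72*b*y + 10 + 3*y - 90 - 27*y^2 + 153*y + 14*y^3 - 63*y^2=-b^3 + 3*b^2 + 78*b + 14*y^3 + y^2*(9*b - 90) + y*(-6*b^2 - 69*b + 156) - 80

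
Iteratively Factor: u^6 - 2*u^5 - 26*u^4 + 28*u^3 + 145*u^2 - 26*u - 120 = (u - 3)*(u^5 + u^4 - 23*u^3 - 41*u^2 + 22*u + 40) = (u - 3)*(u + 1)*(u^4 - 23*u^2 - 18*u + 40) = (u - 3)*(u + 1)*(u + 4)*(u^3 - 4*u^2 - 7*u + 10) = (u - 3)*(u + 1)*(u + 2)*(u + 4)*(u^2 - 6*u + 5) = (u - 5)*(u - 3)*(u + 1)*(u + 2)*(u + 4)*(u - 1)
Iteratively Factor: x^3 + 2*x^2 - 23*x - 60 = (x + 3)*(x^2 - x - 20) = (x + 3)*(x + 4)*(x - 5)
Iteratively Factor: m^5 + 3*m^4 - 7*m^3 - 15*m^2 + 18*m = (m + 3)*(m^4 - 7*m^2 + 6*m) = (m - 2)*(m + 3)*(m^3 + 2*m^2 - 3*m) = (m - 2)*(m + 3)^2*(m^2 - m) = m*(m - 2)*(m + 3)^2*(m - 1)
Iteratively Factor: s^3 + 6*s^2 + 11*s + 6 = (s + 3)*(s^2 + 3*s + 2) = (s + 2)*(s + 3)*(s + 1)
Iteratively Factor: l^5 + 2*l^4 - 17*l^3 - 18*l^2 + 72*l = (l - 2)*(l^4 + 4*l^3 - 9*l^2 - 36*l) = (l - 2)*(l + 4)*(l^3 - 9*l) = l*(l - 2)*(l + 4)*(l^2 - 9) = l*(l - 2)*(l + 3)*(l + 4)*(l - 3)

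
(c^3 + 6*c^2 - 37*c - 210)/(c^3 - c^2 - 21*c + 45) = (c^2 + c - 42)/(c^2 - 6*c + 9)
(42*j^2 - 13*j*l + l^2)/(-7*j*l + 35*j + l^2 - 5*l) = (-6*j + l)/(l - 5)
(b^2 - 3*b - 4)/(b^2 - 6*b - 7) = (b - 4)/(b - 7)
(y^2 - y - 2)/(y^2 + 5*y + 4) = (y - 2)/(y + 4)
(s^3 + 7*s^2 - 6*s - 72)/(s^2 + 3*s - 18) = s + 4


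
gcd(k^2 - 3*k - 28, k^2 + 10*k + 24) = k + 4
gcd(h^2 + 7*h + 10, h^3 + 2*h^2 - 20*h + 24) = 1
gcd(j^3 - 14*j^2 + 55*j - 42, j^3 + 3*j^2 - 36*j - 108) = j - 6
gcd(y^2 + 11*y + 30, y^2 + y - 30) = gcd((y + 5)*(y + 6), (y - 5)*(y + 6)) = y + 6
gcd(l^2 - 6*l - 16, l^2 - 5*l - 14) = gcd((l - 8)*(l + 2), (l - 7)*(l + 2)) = l + 2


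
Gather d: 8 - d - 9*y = -d - 9*y + 8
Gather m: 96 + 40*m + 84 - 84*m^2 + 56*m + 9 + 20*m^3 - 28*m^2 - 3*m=20*m^3 - 112*m^2 + 93*m + 189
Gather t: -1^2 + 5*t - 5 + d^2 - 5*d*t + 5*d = d^2 + 5*d + t*(5 - 5*d) - 6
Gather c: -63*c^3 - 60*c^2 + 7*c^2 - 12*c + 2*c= -63*c^3 - 53*c^2 - 10*c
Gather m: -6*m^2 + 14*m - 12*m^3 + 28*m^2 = -12*m^3 + 22*m^2 + 14*m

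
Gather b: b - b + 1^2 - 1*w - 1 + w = 0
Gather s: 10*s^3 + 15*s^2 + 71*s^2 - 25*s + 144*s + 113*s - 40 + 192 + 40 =10*s^3 + 86*s^2 + 232*s + 192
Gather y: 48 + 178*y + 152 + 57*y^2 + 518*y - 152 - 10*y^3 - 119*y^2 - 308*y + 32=-10*y^3 - 62*y^2 + 388*y + 80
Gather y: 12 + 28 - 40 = 0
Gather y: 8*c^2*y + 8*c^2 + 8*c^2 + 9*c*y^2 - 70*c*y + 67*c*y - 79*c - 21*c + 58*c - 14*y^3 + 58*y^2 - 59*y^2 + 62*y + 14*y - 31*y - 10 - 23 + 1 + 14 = 16*c^2 - 42*c - 14*y^3 + y^2*(9*c - 1) + y*(8*c^2 - 3*c + 45) - 18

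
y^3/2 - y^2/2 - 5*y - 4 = (y/2 + 1/2)*(y - 4)*(y + 2)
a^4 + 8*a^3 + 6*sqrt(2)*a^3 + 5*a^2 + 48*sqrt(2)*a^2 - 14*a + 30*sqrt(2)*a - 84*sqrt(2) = (a - 1)*(a + 2)*(a + 7)*(a + 6*sqrt(2))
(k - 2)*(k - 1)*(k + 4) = k^3 + k^2 - 10*k + 8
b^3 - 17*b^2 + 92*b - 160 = (b - 8)*(b - 5)*(b - 4)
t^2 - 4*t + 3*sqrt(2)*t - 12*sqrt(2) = (t - 4)*(t + 3*sqrt(2))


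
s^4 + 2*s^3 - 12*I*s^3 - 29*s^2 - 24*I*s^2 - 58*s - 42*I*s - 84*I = (s + 2)*(s - 7*I)*(s - 6*I)*(s + I)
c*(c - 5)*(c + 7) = c^3 + 2*c^2 - 35*c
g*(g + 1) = g^2 + g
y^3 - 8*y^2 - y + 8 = (y - 8)*(y - 1)*(y + 1)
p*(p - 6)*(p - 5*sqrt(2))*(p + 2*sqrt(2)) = p^4 - 6*p^3 - 3*sqrt(2)*p^3 - 20*p^2 + 18*sqrt(2)*p^2 + 120*p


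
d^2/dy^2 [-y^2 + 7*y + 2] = -2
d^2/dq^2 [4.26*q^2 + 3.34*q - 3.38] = 8.52000000000000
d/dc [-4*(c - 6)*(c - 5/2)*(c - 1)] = -12*c^2 + 76*c - 94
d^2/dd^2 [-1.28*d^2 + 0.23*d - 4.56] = -2.56000000000000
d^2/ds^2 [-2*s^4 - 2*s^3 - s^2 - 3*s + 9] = -24*s^2 - 12*s - 2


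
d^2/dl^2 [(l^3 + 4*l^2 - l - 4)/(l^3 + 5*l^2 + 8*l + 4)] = 2*(-l - 20)/(l^4 + 8*l^3 + 24*l^2 + 32*l + 16)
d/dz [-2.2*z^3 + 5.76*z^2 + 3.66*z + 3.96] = -6.6*z^2 + 11.52*z + 3.66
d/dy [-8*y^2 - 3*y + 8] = -16*y - 3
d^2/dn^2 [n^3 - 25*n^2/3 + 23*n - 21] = 6*n - 50/3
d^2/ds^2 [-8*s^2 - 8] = -16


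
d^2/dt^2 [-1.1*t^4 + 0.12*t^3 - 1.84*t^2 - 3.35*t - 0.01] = -13.2*t^2 + 0.72*t - 3.68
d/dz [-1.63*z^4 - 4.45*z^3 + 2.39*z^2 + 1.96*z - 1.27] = -6.52*z^3 - 13.35*z^2 + 4.78*z + 1.96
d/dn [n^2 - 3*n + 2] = 2*n - 3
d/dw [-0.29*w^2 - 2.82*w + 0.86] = -0.58*w - 2.82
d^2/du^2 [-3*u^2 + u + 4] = -6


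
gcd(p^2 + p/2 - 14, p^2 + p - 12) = p + 4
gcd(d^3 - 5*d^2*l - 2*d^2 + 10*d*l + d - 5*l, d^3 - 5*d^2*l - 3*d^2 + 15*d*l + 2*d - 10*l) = d^2 - 5*d*l - d + 5*l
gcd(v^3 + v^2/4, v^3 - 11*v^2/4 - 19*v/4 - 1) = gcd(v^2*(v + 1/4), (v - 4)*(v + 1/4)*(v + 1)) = v + 1/4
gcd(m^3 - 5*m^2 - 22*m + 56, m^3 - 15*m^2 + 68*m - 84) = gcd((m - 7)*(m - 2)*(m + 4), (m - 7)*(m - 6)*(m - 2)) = m^2 - 9*m + 14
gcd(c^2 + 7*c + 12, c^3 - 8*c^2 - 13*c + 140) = c + 4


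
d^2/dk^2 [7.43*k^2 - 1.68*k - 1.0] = 14.8600000000000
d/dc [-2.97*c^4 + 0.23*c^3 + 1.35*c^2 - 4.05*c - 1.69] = -11.88*c^3 + 0.69*c^2 + 2.7*c - 4.05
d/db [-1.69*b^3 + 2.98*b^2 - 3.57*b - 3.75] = -5.07*b^2 + 5.96*b - 3.57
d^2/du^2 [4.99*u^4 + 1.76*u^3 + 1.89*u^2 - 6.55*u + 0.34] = 59.88*u^2 + 10.56*u + 3.78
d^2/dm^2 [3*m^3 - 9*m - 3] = 18*m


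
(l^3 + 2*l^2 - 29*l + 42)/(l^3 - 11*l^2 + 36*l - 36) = (l + 7)/(l - 6)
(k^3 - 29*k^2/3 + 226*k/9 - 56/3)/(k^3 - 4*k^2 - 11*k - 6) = (9*k^2 - 33*k + 28)/(9*(k^2 + 2*k + 1))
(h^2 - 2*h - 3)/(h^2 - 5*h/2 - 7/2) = 2*(h - 3)/(2*h - 7)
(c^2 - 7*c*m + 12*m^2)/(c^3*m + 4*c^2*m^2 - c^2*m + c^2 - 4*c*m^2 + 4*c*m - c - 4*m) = (c^2 - 7*c*m + 12*m^2)/(c^3*m + 4*c^2*m^2 - c^2*m + c^2 - 4*c*m^2 + 4*c*m - c - 4*m)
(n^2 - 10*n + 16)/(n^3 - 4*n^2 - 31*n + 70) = (n - 8)/(n^2 - 2*n - 35)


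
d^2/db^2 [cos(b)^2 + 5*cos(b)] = -5*cos(b) - 2*cos(2*b)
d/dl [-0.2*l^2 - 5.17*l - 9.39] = -0.4*l - 5.17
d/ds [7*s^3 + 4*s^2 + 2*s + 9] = 21*s^2 + 8*s + 2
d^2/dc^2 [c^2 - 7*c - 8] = 2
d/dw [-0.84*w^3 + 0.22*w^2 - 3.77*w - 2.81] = -2.52*w^2 + 0.44*w - 3.77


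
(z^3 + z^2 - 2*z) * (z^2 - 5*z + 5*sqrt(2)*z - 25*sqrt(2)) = z^5 - 4*z^4 + 5*sqrt(2)*z^4 - 20*sqrt(2)*z^3 - 7*z^3 - 35*sqrt(2)*z^2 + 10*z^2 + 50*sqrt(2)*z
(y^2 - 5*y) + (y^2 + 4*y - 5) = 2*y^2 - y - 5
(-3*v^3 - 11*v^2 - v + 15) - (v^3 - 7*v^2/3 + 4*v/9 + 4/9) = -4*v^3 - 26*v^2/3 - 13*v/9 + 131/9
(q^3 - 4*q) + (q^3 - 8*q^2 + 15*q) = 2*q^3 - 8*q^2 + 11*q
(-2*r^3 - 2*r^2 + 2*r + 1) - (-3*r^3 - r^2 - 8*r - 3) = r^3 - r^2 + 10*r + 4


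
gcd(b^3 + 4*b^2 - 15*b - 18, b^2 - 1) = b + 1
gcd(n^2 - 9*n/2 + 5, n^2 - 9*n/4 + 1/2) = n - 2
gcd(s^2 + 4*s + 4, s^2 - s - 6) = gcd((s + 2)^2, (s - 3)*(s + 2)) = s + 2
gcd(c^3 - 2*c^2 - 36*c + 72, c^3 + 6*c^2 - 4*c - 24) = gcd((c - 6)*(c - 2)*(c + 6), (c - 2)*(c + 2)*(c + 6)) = c^2 + 4*c - 12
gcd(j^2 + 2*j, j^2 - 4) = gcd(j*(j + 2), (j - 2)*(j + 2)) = j + 2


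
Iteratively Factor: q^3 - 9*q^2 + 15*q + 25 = (q + 1)*(q^2 - 10*q + 25) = (q - 5)*(q + 1)*(q - 5)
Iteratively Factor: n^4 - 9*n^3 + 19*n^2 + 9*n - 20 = (n - 1)*(n^3 - 8*n^2 + 11*n + 20) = (n - 4)*(n - 1)*(n^2 - 4*n - 5) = (n - 5)*(n - 4)*(n - 1)*(n + 1)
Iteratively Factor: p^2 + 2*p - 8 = (p + 4)*(p - 2)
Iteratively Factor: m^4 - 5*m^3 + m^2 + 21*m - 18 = (m + 2)*(m^3 - 7*m^2 + 15*m - 9) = (m - 1)*(m + 2)*(m^2 - 6*m + 9) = (m - 3)*(m - 1)*(m + 2)*(m - 3)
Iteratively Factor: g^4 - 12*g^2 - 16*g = (g - 4)*(g^3 + 4*g^2 + 4*g) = (g - 4)*(g + 2)*(g^2 + 2*g) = g*(g - 4)*(g + 2)*(g + 2)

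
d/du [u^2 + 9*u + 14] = 2*u + 9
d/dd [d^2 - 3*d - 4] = 2*d - 3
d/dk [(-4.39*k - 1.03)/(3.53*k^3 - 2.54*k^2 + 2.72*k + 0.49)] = (30.9934*k^3 - 0.242899999999999*k^2 - 5.2324*k + 0.6505)/(12.4609*k^6 - 17.9324*k^5 + 25.6548*k^4 - 10.3582*k^3 + 4.9092*k^2 + 2.6656*k + 0.2401)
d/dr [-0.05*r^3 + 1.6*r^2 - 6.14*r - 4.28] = -0.15*r^2 + 3.2*r - 6.14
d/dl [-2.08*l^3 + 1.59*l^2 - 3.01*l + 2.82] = -6.24*l^2 + 3.18*l - 3.01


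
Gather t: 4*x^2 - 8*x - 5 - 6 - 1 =4*x^2 - 8*x - 12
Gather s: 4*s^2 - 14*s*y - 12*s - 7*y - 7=4*s^2 + s*(-14*y - 12) - 7*y - 7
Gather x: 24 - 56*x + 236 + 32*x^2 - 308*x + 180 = 32*x^2 - 364*x + 440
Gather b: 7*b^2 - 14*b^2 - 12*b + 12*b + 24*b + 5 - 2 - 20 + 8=-7*b^2 + 24*b - 9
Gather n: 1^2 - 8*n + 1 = 2 - 8*n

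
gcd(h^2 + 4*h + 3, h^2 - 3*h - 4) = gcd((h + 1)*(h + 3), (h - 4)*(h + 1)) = h + 1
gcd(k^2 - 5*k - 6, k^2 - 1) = k + 1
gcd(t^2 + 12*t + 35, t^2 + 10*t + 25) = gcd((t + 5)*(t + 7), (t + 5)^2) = t + 5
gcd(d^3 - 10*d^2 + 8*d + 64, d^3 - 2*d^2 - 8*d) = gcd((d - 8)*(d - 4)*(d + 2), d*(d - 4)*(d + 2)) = d^2 - 2*d - 8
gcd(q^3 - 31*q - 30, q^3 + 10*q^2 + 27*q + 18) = q + 1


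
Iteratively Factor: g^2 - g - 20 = (g + 4)*(g - 5)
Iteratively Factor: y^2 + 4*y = (y)*(y + 4)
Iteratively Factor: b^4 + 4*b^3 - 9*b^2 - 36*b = (b + 3)*(b^3 + b^2 - 12*b) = (b - 3)*(b + 3)*(b^2 + 4*b) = (b - 3)*(b + 3)*(b + 4)*(b)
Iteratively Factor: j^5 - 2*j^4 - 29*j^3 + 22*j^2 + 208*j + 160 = (j - 4)*(j^4 + 2*j^3 - 21*j^2 - 62*j - 40) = (j - 4)*(j + 4)*(j^3 - 2*j^2 - 13*j - 10) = (j - 4)*(j + 2)*(j + 4)*(j^2 - 4*j - 5) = (j - 5)*(j - 4)*(j + 2)*(j + 4)*(j + 1)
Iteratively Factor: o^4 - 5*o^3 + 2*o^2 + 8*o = (o - 4)*(o^3 - o^2 - 2*o) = (o - 4)*(o + 1)*(o^2 - 2*o) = (o - 4)*(o - 2)*(o + 1)*(o)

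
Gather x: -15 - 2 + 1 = -16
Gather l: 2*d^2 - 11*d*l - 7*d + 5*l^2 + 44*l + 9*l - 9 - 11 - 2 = 2*d^2 - 7*d + 5*l^2 + l*(53 - 11*d) - 22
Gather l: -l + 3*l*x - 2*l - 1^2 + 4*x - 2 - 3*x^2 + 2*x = l*(3*x - 3) - 3*x^2 + 6*x - 3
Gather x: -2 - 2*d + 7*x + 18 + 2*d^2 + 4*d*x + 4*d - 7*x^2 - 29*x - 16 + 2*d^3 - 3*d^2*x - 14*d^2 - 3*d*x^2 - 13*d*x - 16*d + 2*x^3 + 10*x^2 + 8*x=2*d^3 - 12*d^2 - 14*d + 2*x^3 + x^2*(3 - 3*d) + x*(-3*d^2 - 9*d - 14)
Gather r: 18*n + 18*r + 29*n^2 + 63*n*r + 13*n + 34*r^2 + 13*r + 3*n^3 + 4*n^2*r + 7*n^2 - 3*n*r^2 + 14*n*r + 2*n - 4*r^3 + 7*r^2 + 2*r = 3*n^3 + 36*n^2 + 33*n - 4*r^3 + r^2*(41 - 3*n) + r*(4*n^2 + 77*n + 33)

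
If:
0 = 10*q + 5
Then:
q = -1/2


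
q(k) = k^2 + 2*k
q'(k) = 2*k + 2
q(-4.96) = 14.68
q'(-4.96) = -7.92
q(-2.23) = 0.51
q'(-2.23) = -2.46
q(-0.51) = -0.76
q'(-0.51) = 0.98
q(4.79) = 32.52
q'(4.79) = 11.58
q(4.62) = 30.58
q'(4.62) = 11.24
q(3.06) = 15.48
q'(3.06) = 8.12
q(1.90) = 7.41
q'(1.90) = 5.80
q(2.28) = 9.76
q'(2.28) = 6.56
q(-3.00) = 3.00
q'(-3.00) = -4.00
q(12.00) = 168.00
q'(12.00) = 26.00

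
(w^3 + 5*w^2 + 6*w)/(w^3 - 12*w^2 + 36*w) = (w^2 + 5*w + 6)/(w^2 - 12*w + 36)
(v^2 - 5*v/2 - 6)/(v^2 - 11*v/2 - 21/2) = (v - 4)/(v - 7)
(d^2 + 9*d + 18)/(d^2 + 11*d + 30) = (d + 3)/(d + 5)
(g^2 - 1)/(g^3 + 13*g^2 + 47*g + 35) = (g - 1)/(g^2 + 12*g + 35)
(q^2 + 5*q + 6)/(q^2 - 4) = (q + 3)/(q - 2)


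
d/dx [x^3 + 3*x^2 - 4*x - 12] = 3*x^2 + 6*x - 4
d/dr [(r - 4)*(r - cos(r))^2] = (r - cos(r))*(r + (2*r - 8)*(sin(r) + 1) - cos(r))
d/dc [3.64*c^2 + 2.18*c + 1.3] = 7.28*c + 2.18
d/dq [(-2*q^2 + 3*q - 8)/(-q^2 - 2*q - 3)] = (7*q^2 - 4*q - 25)/(q^4 + 4*q^3 + 10*q^2 + 12*q + 9)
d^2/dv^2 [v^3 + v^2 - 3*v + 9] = 6*v + 2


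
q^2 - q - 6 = (q - 3)*(q + 2)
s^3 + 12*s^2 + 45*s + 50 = (s + 2)*(s + 5)^2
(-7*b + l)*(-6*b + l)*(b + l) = 42*b^3 + 29*b^2*l - 12*b*l^2 + l^3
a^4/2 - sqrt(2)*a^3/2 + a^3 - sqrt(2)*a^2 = a^2*(a/2 + 1)*(a - sqrt(2))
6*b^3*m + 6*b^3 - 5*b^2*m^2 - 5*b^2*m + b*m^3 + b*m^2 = (-3*b + m)*(-2*b + m)*(b*m + b)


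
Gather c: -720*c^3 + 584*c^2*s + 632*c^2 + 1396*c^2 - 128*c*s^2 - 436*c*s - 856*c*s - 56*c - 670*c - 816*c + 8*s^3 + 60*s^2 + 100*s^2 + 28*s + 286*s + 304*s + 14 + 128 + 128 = -720*c^3 + c^2*(584*s + 2028) + c*(-128*s^2 - 1292*s - 1542) + 8*s^3 + 160*s^2 + 618*s + 270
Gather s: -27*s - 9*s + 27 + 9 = 36 - 36*s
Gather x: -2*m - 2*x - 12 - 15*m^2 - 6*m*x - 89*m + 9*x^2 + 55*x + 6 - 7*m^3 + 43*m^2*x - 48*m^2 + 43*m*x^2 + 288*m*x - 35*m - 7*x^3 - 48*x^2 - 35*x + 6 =-7*m^3 - 63*m^2 - 126*m - 7*x^3 + x^2*(43*m - 39) + x*(43*m^2 + 282*m + 18)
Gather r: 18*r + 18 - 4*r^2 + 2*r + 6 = -4*r^2 + 20*r + 24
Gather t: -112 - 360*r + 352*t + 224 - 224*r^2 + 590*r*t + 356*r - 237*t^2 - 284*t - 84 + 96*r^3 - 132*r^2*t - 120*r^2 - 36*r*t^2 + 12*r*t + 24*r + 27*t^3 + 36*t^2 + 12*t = 96*r^3 - 344*r^2 + 20*r + 27*t^3 + t^2*(-36*r - 201) + t*(-132*r^2 + 602*r + 80) + 28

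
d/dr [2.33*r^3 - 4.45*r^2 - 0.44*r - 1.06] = 6.99*r^2 - 8.9*r - 0.44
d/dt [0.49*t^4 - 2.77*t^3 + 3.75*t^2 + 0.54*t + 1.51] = 1.96*t^3 - 8.31*t^2 + 7.5*t + 0.54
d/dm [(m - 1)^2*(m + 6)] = (m - 1)*(3*m + 11)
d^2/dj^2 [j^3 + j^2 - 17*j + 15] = 6*j + 2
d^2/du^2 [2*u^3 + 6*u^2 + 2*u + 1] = 12*u + 12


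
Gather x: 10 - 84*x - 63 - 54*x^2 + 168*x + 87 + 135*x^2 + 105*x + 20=81*x^2 + 189*x + 54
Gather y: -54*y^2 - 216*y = -54*y^2 - 216*y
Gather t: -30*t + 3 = 3 - 30*t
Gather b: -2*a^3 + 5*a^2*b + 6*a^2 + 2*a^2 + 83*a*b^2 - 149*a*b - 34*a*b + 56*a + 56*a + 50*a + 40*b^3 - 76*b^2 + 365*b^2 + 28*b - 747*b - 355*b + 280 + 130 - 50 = -2*a^3 + 8*a^2 + 162*a + 40*b^3 + b^2*(83*a + 289) + b*(5*a^2 - 183*a - 1074) + 360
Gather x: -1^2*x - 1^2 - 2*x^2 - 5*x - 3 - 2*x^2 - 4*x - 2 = -4*x^2 - 10*x - 6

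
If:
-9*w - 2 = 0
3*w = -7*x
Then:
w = -2/9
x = 2/21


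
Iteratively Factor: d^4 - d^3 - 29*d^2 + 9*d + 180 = (d - 3)*(d^3 + 2*d^2 - 23*d - 60) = (d - 5)*(d - 3)*(d^2 + 7*d + 12) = (d - 5)*(d - 3)*(d + 4)*(d + 3)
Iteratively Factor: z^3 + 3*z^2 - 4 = (z + 2)*(z^2 + z - 2) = (z - 1)*(z + 2)*(z + 2)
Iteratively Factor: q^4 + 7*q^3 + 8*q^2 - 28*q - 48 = (q + 4)*(q^3 + 3*q^2 - 4*q - 12) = (q - 2)*(q + 4)*(q^2 + 5*q + 6) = (q - 2)*(q + 2)*(q + 4)*(q + 3)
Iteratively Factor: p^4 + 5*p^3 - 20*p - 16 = (p - 2)*(p^3 + 7*p^2 + 14*p + 8) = (p - 2)*(p + 1)*(p^2 + 6*p + 8) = (p - 2)*(p + 1)*(p + 4)*(p + 2)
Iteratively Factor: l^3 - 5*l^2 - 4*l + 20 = (l - 5)*(l^2 - 4) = (l - 5)*(l - 2)*(l + 2)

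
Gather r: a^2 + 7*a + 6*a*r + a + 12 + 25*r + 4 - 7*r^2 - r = a^2 + 8*a - 7*r^2 + r*(6*a + 24) + 16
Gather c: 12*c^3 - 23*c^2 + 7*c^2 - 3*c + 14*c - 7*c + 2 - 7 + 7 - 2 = 12*c^3 - 16*c^2 + 4*c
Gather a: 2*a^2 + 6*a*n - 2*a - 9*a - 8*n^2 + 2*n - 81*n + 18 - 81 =2*a^2 + a*(6*n - 11) - 8*n^2 - 79*n - 63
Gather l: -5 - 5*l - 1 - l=-6*l - 6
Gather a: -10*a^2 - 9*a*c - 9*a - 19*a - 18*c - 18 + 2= -10*a^2 + a*(-9*c - 28) - 18*c - 16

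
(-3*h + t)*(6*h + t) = -18*h^2 + 3*h*t + t^2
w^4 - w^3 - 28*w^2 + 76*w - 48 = (w - 4)*(w - 2)*(w - 1)*(w + 6)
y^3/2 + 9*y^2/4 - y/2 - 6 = (y/2 + 1)*(y - 3/2)*(y + 4)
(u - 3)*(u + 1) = u^2 - 2*u - 3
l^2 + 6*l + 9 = (l + 3)^2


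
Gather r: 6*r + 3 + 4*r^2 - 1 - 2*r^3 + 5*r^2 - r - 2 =-2*r^3 + 9*r^2 + 5*r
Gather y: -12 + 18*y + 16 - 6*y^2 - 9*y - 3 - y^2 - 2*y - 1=-7*y^2 + 7*y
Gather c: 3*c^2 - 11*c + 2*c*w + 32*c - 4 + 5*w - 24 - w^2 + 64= 3*c^2 + c*(2*w + 21) - w^2 + 5*w + 36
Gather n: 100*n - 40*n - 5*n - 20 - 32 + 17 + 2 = 55*n - 33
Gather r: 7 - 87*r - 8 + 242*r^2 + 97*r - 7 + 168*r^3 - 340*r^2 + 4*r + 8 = 168*r^3 - 98*r^2 + 14*r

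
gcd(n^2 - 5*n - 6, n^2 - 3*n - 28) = 1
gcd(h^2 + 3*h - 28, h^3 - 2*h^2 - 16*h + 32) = h - 4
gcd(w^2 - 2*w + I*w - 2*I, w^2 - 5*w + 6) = w - 2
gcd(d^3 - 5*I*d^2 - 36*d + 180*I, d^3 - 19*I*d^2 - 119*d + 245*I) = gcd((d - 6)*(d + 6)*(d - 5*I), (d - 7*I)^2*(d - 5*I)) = d - 5*I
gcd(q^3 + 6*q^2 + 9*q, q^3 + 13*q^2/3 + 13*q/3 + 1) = q + 3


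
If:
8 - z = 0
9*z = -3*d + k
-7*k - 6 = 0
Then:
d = -170/7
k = -6/7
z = 8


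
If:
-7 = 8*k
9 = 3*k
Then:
No Solution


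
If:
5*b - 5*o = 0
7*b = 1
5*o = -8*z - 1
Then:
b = 1/7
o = 1/7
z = -3/14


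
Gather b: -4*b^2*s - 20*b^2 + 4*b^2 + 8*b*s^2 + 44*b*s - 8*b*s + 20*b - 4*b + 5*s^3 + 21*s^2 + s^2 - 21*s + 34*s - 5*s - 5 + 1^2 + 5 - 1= b^2*(-4*s - 16) + b*(8*s^2 + 36*s + 16) + 5*s^3 + 22*s^2 + 8*s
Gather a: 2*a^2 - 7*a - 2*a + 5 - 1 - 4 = 2*a^2 - 9*a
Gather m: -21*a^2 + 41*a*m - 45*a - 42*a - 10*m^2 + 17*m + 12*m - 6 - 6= -21*a^2 - 87*a - 10*m^2 + m*(41*a + 29) - 12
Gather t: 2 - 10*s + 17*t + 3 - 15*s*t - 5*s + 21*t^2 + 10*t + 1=-15*s + 21*t^2 + t*(27 - 15*s) + 6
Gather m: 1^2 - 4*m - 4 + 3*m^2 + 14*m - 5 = 3*m^2 + 10*m - 8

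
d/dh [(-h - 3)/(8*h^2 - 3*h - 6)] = (-8*h^2 + 3*h + (h + 3)*(16*h - 3) + 6)/(-8*h^2 + 3*h + 6)^2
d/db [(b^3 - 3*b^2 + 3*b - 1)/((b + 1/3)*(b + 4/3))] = 27*(3*b^4 + 10*b^3 - 20*b^2 - 2*b + 9)/(81*b^4 + 270*b^3 + 297*b^2 + 120*b + 16)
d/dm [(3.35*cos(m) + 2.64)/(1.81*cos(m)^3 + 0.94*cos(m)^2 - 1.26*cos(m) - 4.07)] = (12.127*cos(m)^3 + 17.4842*cos(m)^2 + 4.9632*cos(m) + 10.3081)*sin(m)/(3.2761*cos(m)^6 + 3.4028*cos(m)^5 - 3.6776*cos(m)^4 - 17.1022*cos(m)^3 - 6.064*cos(m)^2 + 10.2564*cos(m) + 16.5649)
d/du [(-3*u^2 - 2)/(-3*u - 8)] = 3*(3*u^2 + 16*u - 2)/(9*u^2 + 48*u + 64)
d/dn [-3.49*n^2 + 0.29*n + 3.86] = 0.29 - 6.98*n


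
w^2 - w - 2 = (w - 2)*(w + 1)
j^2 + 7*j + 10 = (j + 2)*(j + 5)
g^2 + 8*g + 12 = (g + 2)*(g + 6)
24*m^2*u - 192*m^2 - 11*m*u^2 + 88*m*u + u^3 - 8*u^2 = (-8*m + u)*(-3*m + u)*(u - 8)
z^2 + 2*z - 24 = (z - 4)*(z + 6)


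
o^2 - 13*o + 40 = (o - 8)*(o - 5)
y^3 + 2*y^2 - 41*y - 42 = (y - 6)*(y + 1)*(y + 7)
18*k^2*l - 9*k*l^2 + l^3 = l*(-6*k + l)*(-3*k + l)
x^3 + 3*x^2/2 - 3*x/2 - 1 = (x - 1)*(x + 1/2)*(x + 2)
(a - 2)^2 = a^2 - 4*a + 4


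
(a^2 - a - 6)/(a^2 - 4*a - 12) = (a - 3)/(a - 6)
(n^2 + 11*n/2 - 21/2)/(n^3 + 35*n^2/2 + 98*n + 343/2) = (2*n - 3)/(2*n^2 + 21*n + 49)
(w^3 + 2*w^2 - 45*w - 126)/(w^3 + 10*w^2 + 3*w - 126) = (w^2 - 4*w - 21)/(w^2 + 4*w - 21)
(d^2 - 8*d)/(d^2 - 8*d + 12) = d*(d - 8)/(d^2 - 8*d + 12)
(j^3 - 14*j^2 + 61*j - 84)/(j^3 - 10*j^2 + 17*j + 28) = (j - 3)/(j + 1)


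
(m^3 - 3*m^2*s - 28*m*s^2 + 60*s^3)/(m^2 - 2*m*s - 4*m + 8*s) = (m^2 - m*s - 30*s^2)/(m - 4)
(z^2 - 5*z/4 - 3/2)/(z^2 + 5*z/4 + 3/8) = 2*(z - 2)/(2*z + 1)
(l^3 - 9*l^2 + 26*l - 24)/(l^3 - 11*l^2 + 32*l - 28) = (l^2 - 7*l + 12)/(l^2 - 9*l + 14)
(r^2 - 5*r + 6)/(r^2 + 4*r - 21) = (r - 2)/(r + 7)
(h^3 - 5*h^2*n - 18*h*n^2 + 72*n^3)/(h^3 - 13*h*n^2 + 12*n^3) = (h - 6*n)/(h - n)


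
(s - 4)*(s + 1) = s^2 - 3*s - 4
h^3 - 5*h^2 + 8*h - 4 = (h - 2)^2*(h - 1)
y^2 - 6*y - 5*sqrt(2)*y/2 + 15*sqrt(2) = (y - 6)*(y - 5*sqrt(2)/2)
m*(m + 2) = m^2 + 2*m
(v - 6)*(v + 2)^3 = v^4 - 24*v^2 - 64*v - 48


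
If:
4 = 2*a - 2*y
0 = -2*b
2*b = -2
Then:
No Solution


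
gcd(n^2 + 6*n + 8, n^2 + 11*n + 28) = n + 4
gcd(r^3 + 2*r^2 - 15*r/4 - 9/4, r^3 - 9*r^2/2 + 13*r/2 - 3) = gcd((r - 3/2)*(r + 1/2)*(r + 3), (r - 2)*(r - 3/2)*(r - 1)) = r - 3/2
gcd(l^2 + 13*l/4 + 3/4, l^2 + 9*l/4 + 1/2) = l + 1/4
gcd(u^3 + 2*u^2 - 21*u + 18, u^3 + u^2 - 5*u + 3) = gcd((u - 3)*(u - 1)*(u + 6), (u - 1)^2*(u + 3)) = u - 1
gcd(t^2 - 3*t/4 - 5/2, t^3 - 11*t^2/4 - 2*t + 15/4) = t + 5/4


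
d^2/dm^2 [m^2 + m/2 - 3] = 2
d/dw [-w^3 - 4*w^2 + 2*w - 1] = -3*w^2 - 8*w + 2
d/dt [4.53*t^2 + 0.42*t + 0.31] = 9.06*t + 0.42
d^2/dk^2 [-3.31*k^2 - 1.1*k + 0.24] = -6.62000000000000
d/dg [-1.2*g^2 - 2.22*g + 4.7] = -2.4*g - 2.22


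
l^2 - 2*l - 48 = (l - 8)*(l + 6)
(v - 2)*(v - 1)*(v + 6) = v^3 + 3*v^2 - 16*v + 12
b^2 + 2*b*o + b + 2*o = (b + 1)*(b + 2*o)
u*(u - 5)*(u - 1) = u^3 - 6*u^2 + 5*u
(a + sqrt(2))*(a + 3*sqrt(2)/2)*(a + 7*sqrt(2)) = a^3 + 19*sqrt(2)*a^2/2 + 38*a + 21*sqrt(2)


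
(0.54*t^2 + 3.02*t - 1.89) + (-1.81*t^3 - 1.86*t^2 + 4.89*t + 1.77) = -1.81*t^3 - 1.32*t^2 + 7.91*t - 0.12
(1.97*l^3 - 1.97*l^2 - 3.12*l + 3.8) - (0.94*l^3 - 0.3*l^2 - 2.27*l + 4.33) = 1.03*l^3 - 1.67*l^2 - 0.85*l - 0.53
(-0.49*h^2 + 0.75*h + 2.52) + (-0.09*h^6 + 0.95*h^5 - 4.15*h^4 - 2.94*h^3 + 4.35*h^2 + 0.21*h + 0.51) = -0.09*h^6 + 0.95*h^5 - 4.15*h^4 - 2.94*h^3 + 3.86*h^2 + 0.96*h + 3.03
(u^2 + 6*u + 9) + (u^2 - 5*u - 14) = 2*u^2 + u - 5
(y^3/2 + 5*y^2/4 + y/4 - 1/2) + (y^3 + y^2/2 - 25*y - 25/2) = 3*y^3/2 + 7*y^2/4 - 99*y/4 - 13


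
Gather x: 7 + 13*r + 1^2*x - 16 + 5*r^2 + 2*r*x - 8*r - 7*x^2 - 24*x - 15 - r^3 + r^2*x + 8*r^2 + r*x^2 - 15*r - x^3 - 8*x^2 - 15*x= -r^3 + 13*r^2 - 10*r - x^3 + x^2*(r - 15) + x*(r^2 + 2*r - 38) - 24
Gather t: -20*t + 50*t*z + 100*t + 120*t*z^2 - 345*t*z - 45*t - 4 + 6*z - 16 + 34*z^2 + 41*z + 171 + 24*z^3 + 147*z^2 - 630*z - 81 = t*(120*z^2 - 295*z + 35) + 24*z^3 + 181*z^2 - 583*z + 70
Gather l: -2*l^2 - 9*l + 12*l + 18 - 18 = -2*l^2 + 3*l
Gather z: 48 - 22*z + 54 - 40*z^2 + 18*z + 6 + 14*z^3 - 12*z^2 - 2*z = 14*z^3 - 52*z^2 - 6*z + 108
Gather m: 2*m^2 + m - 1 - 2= 2*m^2 + m - 3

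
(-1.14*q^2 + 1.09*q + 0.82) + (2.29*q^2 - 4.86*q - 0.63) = 1.15*q^2 - 3.77*q + 0.19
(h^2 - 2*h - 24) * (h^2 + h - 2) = h^4 - h^3 - 28*h^2 - 20*h + 48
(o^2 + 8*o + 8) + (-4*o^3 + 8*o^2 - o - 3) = -4*o^3 + 9*o^2 + 7*o + 5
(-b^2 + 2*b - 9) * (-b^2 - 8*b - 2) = b^4 + 6*b^3 - 5*b^2 + 68*b + 18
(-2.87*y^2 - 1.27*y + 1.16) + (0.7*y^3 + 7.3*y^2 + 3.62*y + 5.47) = 0.7*y^3 + 4.43*y^2 + 2.35*y + 6.63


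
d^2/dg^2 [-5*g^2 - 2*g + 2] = -10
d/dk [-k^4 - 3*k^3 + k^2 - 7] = k*(-4*k^2 - 9*k + 2)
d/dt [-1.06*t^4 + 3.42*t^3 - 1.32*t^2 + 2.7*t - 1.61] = -4.24*t^3 + 10.26*t^2 - 2.64*t + 2.7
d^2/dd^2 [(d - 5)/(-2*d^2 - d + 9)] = 2*(-(d - 5)*(4*d + 1)^2 + 3*(2*d - 3)*(2*d^2 + d - 9))/(2*d^2 + d - 9)^3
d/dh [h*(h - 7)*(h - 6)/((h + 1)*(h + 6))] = (h^4 + 14*h^3 - 115*h^2 - 156*h + 252)/(h^4 + 14*h^3 + 61*h^2 + 84*h + 36)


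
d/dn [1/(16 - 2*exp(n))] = exp(n)/(2*(exp(n) - 8)^2)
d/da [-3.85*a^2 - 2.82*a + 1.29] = -7.7*a - 2.82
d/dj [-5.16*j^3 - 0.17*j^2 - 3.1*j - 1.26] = -15.48*j^2 - 0.34*j - 3.1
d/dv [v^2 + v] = 2*v + 1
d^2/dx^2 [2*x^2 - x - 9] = 4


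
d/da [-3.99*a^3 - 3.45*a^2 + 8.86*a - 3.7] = -11.97*a^2 - 6.9*a + 8.86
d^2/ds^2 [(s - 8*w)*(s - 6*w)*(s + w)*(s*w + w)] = 2*w*(6*s^2 - 39*s*w + 3*s + 34*w^2 - 13*w)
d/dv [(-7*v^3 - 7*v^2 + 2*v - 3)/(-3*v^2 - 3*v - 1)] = (21*v^4 + 42*v^3 + 48*v^2 - 4*v - 11)/(9*v^4 + 18*v^3 + 15*v^2 + 6*v + 1)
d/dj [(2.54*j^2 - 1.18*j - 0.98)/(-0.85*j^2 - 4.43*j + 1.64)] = (-12.2552*j^2 + 6.6652*j - 6.2766)/(0.7225*j^4 + 7.531*j^3 + 16.8369*j^2 - 14.5304*j + 2.6896)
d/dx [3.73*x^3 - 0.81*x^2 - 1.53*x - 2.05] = 11.19*x^2 - 1.62*x - 1.53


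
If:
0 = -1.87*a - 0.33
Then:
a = -0.18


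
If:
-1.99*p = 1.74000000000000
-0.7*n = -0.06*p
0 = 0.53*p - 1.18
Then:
No Solution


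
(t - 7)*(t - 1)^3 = t^4 - 10*t^3 + 24*t^2 - 22*t + 7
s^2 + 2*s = s*(s + 2)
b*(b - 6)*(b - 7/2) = b^3 - 19*b^2/2 + 21*b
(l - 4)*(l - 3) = l^2 - 7*l + 12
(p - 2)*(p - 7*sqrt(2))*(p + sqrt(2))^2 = p^4 - 5*sqrt(2)*p^3 - 2*p^3 - 26*p^2 + 10*sqrt(2)*p^2 - 14*sqrt(2)*p + 52*p + 28*sqrt(2)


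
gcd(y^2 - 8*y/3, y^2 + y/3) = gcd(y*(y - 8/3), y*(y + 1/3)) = y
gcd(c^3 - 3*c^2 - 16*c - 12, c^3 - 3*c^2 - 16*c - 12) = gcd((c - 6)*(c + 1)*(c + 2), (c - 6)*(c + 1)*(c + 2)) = c^3 - 3*c^2 - 16*c - 12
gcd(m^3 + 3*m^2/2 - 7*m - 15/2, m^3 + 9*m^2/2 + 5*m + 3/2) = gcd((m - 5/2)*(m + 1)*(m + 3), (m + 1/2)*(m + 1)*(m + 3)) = m^2 + 4*m + 3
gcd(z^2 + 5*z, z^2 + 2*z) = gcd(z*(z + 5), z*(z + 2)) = z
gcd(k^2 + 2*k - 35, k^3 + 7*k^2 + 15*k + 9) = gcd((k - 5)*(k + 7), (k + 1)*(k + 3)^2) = 1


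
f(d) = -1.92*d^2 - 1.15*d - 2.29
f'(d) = -3.84*d - 1.15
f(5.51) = -66.92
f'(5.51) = -22.31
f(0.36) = -2.95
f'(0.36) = -2.53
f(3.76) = -33.76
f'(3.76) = -15.59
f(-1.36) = -4.28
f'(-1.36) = 4.07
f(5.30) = -62.32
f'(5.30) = -21.50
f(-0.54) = -2.23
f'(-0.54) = 0.92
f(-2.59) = -12.19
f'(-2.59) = 8.80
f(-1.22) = -3.74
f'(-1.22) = 3.53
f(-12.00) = -264.97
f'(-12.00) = 44.93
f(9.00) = -168.16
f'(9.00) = -35.71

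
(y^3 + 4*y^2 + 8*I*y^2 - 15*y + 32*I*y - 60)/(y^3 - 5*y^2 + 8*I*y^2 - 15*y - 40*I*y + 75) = (y + 4)/(y - 5)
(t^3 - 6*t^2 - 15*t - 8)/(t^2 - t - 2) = (t^2 - 7*t - 8)/(t - 2)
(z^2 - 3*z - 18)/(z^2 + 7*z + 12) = (z - 6)/(z + 4)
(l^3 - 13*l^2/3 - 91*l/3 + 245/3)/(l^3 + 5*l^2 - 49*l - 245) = (l - 7/3)/(l + 7)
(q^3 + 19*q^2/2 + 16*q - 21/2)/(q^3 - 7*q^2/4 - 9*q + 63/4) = 2*(2*q^2 + 13*q - 7)/(4*q^2 - 19*q + 21)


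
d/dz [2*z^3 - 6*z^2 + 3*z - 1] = 6*z^2 - 12*z + 3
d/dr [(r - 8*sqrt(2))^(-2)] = -2/(r - 8*sqrt(2))^3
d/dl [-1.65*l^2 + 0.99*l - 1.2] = 0.99 - 3.3*l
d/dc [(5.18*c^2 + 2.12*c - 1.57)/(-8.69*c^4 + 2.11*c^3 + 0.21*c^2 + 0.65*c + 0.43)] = (90.0284*c^5 + 44.3386*c^4 - 63.5196*c^3 + 12.8599*c^2 + 5.1142*c + 1.9321)/(75.5161*c^8 - 36.6718*c^7 + 0.8023*c^6 - 10.4108*c^5 - 4.6863*c^4 + 2.0876*c^3 + 0.6031*c^2 + 0.559*c + 0.1849)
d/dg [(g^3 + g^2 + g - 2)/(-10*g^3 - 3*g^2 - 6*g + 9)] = (7*g^4 + 8*g^3 - 36*g^2 + 6*g - 3)/(100*g^6 + 60*g^5 + 129*g^4 - 144*g^3 - 18*g^2 - 108*g + 81)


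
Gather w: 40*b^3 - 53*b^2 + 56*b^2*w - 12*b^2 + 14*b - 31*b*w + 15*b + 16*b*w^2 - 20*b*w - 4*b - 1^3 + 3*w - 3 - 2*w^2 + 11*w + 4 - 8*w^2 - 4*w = 40*b^3 - 65*b^2 + 25*b + w^2*(16*b - 10) + w*(56*b^2 - 51*b + 10)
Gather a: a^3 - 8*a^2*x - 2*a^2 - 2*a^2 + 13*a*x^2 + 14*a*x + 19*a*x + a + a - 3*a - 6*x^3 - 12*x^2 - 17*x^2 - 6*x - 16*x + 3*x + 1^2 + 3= a^3 + a^2*(-8*x - 4) + a*(13*x^2 + 33*x - 1) - 6*x^3 - 29*x^2 - 19*x + 4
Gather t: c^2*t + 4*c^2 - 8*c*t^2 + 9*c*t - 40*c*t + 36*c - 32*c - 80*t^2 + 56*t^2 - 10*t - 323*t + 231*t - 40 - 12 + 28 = 4*c^2 + 4*c + t^2*(-8*c - 24) + t*(c^2 - 31*c - 102) - 24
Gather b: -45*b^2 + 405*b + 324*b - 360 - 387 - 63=-45*b^2 + 729*b - 810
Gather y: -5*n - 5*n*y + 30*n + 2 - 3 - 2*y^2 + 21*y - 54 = 25*n - 2*y^2 + y*(21 - 5*n) - 55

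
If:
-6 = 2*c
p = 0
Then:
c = -3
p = 0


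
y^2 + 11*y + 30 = (y + 5)*(y + 6)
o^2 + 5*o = o*(o + 5)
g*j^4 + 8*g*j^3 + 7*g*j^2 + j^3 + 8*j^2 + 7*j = j*(j + 1)*(j + 7)*(g*j + 1)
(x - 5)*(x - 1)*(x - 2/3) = x^3 - 20*x^2/3 + 9*x - 10/3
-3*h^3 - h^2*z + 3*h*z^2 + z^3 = (-h + z)*(h + z)*(3*h + z)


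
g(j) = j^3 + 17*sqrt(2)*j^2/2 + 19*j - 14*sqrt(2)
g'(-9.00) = 45.63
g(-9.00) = 53.89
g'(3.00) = 118.12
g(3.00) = 172.39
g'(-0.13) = 15.93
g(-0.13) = -22.07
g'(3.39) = 134.98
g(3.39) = 221.71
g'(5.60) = 247.71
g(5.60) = 639.19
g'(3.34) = 132.77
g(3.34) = 215.02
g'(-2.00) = -17.08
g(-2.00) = -17.72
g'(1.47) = 60.82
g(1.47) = 37.28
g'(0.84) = 41.31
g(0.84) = 5.24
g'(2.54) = 99.42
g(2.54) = 122.40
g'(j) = 3*j^2 + 17*sqrt(2)*j + 19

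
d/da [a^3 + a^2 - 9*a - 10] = 3*a^2 + 2*a - 9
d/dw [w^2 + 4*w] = 2*w + 4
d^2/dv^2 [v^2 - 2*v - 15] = 2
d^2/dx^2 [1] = 0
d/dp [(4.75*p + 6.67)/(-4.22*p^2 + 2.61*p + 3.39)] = (20.045*p^2 + 56.2948*p - 1.3062)/(17.8084*p^4 - 22.0284*p^3 - 21.7995*p^2 + 17.6958*p + 11.4921)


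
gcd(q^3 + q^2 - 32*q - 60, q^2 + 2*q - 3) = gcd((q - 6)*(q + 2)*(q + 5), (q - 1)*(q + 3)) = 1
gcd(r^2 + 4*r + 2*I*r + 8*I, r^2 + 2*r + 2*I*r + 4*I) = r + 2*I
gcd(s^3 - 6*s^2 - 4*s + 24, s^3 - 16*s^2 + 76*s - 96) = s^2 - 8*s + 12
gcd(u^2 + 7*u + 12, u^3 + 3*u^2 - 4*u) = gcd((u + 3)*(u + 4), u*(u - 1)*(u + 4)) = u + 4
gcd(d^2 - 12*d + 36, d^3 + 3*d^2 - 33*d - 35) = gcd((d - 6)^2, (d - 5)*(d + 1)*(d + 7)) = 1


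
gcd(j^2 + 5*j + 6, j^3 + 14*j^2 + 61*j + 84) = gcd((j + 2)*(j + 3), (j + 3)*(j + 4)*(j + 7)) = j + 3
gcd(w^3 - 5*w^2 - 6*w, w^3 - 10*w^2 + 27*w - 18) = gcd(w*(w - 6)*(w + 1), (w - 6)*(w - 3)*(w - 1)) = w - 6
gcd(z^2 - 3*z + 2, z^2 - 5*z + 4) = z - 1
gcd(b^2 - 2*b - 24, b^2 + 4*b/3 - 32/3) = b + 4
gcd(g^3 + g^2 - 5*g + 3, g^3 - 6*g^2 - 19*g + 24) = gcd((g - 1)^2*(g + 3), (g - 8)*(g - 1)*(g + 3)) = g^2 + 2*g - 3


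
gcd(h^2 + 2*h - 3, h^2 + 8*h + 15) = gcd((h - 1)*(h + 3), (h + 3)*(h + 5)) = h + 3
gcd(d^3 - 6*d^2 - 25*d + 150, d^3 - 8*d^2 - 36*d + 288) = d - 6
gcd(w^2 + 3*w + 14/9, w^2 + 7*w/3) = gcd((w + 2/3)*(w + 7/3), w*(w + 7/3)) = w + 7/3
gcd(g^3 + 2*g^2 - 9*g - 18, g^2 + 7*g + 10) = g + 2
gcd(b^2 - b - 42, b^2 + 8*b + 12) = b + 6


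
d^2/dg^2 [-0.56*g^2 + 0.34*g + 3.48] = -1.12000000000000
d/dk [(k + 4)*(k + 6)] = 2*k + 10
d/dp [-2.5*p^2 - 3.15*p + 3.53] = -5.0*p - 3.15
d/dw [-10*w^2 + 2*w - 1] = 2 - 20*w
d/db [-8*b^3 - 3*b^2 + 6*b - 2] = -24*b^2 - 6*b + 6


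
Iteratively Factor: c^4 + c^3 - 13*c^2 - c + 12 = (c + 4)*(c^3 - 3*c^2 - c + 3) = (c - 1)*(c + 4)*(c^2 - 2*c - 3) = (c - 1)*(c + 1)*(c + 4)*(c - 3)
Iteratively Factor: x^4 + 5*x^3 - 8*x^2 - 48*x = (x + 4)*(x^3 + x^2 - 12*x) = (x - 3)*(x + 4)*(x^2 + 4*x) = x*(x - 3)*(x + 4)*(x + 4)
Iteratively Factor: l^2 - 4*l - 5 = (l - 5)*(l + 1)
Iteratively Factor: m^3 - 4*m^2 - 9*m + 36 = (m + 3)*(m^2 - 7*m + 12) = (m - 3)*(m + 3)*(m - 4)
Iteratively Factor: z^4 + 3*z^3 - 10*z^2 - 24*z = (z + 2)*(z^3 + z^2 - 12*z) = z*(z + 2)*(z^2 + z - 12) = z*(z - 3)*(z + 2)*(z + 4)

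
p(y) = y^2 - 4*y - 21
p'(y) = 2*y - 4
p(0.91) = -23.81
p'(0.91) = -2.18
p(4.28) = -19.80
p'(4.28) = 4.56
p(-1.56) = -12.33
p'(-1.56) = -7.12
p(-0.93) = -16.42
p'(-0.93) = -5.86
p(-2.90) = -0.99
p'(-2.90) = -9.80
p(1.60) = -24.84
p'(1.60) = -0.80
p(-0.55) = -18.50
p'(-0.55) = -5.10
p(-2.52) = -4.57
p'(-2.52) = -9.04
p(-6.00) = 39.00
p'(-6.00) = -16.00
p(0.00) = -21.00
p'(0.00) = -4.00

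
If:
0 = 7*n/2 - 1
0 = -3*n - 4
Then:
No Solution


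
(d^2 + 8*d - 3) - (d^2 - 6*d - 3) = 14*d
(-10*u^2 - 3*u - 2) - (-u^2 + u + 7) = -9*u^2 - 4*u - 9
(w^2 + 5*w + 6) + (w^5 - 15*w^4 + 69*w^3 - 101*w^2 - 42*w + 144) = w^5 - 15*w^4 + 69*w^3 - 100*w^2 - 37*w + 150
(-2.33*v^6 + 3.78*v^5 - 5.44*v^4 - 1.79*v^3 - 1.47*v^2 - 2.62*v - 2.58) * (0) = 0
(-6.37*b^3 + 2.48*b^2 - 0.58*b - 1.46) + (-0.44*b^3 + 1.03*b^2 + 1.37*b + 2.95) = -6.81*b^3 + 3.51*b^2 + 0.79*b + 1.49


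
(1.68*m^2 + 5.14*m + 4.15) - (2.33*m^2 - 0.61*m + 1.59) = -0.65*m^2 + 5.75*m + 2.56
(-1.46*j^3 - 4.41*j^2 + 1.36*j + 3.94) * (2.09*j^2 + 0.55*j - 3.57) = -3.0514*j^5 - 10.0199*j^4 + 5.6291*j^3 + 24.7263*j^2 - 2.6882*j - 14.0658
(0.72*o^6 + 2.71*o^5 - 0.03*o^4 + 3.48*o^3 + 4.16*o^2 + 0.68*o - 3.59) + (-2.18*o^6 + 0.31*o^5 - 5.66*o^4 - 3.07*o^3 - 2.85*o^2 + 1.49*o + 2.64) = -1.46*o^6 + 3.02*o^5 - 5.69*o^4 + 0.41*o^3 + 1.31*o^2 + 2.17*o - 0.95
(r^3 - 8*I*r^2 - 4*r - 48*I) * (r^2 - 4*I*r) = r^5 - 12*I*r^4 - 36*r^3 - 32*I*r^2 - 192*r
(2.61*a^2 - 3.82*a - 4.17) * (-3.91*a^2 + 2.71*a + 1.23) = -10.2051*a^4 + 22.0093*a^3 + 9.1628*a^2 - 15.9993*a - 5.1291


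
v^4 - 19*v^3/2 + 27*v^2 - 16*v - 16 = (v - 4)^2*(v - 2)*(v + 1/2)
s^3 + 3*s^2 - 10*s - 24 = (s - 3)*(s + 2)*(s + 4)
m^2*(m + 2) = m^3 + 2*m^2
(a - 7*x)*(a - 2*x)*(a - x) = a^3 - 10*a^2*x + 23*a*x^2 - 14*x^3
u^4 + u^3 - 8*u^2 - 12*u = u*(u - 3)*(u + 2)^2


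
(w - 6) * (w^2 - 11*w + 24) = w^3 - 17*w^2 + 90*w - 144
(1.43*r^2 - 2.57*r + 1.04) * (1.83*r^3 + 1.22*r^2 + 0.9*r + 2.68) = 2.6169*r^5 - 2.9585*r^4 + 0.0548000000000002*r^3 + 2.7882*r^2 - 5.9516*r + 2.7872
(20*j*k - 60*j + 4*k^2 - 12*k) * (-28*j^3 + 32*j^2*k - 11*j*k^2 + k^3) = -560*j^4*k + 1680*j^4 + 528*j^3*k^2 - 1584*j^3*k - 92*j^2*k^3 + 276*j^2*k^2 - 24*j*k^4 + 72*j*k^3 + 4*k^5 - 12*k^4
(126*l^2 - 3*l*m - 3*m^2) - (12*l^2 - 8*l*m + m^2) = 114*l^2 + 5*l*m - 4*m^2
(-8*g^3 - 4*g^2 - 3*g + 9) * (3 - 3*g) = 24*g^4 - 12*g^3 - 3*g^2 - 36*g + 27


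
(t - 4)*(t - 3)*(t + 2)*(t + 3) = t^4 - 2*t^3 - 17*t^2 + 18*t + 72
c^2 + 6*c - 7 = (c - 1)*(c + 7)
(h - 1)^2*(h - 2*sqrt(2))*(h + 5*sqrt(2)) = h^4 - 2*h^3 + 3*sqrt(2)*h^3 - 19*h^2 - 6*sqrt(2)*h^2 + 3*sqrt(2)*h + 40*h - 20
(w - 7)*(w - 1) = w^2 - 8*w + 7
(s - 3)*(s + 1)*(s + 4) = s^3 + 2*s^2 - 11*s - 12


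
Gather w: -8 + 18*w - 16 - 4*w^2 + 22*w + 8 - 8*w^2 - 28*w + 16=-12*w^2 + 12*w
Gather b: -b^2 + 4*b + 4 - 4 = -b^2 + 4*b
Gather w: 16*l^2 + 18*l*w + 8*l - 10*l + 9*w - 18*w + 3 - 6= 16*l^2 - 2*l + w*(18*l - 9) - 3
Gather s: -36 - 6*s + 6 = -6*s - 30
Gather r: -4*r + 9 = 9 - 4*r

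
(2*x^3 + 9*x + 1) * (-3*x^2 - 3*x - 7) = -6*x^5 - 6*x^4 - 41*x^3 - 30*x^2 - 66*x - 7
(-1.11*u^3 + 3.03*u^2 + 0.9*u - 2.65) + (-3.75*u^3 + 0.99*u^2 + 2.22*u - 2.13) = -4.86*u^3 + 4.02*u^2 + 3.12*u - 4.78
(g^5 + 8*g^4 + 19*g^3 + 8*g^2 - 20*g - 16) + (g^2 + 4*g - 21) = g^5 + 8*g^4 + 19*g^3 + 9*g^2 - 16*g - 37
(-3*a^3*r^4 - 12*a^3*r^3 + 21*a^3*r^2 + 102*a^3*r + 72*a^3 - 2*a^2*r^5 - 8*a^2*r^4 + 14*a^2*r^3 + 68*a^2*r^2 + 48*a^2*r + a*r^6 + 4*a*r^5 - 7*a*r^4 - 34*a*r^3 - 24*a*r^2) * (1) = -3*a^3*r^4 - 12*a^3*r^3 + 21*a^3*r^2 + 102*a^3*r + 72*a^3 - 2*a^2*r^5 - 8*a^2*r^4 + 14*a^2*r^3 + 68*a^2*r^2 + 48*a^2*r + a*r^6 + 4*a*r^5 - 7*a*r^4 - 34*a*r^3 - 24*a*r^2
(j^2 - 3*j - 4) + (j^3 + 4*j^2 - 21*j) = j^3 + 5*j^2 - 24*j - 4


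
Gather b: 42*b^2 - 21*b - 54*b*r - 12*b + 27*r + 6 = 42*b^2 + b*(-54*r - 33) + 27*r + 6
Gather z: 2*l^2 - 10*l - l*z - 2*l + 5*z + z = 2*l^2 - 12*l + z*(6 - l)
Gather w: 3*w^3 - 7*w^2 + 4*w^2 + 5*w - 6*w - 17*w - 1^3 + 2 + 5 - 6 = 3*w^3 - 3*w^2 - 18*w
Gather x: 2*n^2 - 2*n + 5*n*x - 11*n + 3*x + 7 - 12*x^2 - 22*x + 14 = 2*n^2 - 13*n - 12*x^2 + x*(5*n - 19) + 21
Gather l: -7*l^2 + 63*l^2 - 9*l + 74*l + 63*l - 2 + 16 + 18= 56*l^2 + 128*l + 32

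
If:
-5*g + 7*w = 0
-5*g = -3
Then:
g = 3/5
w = 3/7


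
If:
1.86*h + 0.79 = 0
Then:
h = -0.42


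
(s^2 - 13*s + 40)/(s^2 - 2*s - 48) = (s - 5)/(s + 6)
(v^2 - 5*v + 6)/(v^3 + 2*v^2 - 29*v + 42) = 1/(v + 7)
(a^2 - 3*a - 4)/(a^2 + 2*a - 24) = (a + 1)/(a + 6)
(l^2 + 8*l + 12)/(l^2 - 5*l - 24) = (l^2 + 8*l + 12)/(l^2 - 5*l - 24)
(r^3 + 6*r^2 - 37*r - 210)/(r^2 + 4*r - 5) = (r^2 + r - 42)/(r - 1)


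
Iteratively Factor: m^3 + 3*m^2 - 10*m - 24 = (m + 2)*(m^2 + m - 12) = (m - 3)*(m + 2)*(m + 4)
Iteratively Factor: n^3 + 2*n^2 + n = (n)*(n^2 + 2*n + 1) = n*(n + 1)*(n + 1)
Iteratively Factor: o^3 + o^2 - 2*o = (o - 1)*(o^2 + 2*o) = (o - 1)*(o + 2)*(o)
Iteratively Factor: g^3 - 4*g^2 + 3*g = (g - 3)*(g^2 - g) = (g - 3)*(g - 1)*(g)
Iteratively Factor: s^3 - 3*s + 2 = (s - 1)*(s^2 + s - 2) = (s - 1)^2*(s + 2)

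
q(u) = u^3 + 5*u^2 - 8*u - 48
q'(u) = 3*u^2 + 10*u - 8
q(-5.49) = -18.85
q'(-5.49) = 27.52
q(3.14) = 7.14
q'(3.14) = 52.98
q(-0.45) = -43.48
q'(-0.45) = -11.89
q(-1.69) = -25.03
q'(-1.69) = -16.33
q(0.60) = -50.78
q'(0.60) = -0.92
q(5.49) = 224.25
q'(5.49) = 137.32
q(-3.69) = -0.64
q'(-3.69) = -4.05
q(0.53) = -50.69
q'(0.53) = -1.86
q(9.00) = 1014.00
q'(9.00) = 325.00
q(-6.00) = -36.00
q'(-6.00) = 40.00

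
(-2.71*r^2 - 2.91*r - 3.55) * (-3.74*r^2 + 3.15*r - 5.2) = 10.1354*r^4 + 2.3469*r^3 + 18.2025*r^2 + 3.9495*r + 18.46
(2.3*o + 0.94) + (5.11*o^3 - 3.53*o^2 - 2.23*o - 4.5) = 5.11*o^3 - 3.53*o^2 + 0.0699999999999998*o - 3.56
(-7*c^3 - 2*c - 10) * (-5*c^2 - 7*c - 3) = 35*c^5 + 49*c^4 + 31*c^3 + 64*c^2 + 76*c + 30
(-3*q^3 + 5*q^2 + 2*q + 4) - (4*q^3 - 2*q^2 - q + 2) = -7*q^3 + 7*q^2 + 3*q + 2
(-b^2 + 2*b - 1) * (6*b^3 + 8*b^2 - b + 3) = -6*b^5 + 4*b^4 + 11*b^3 - 13*b^2 + 7*b - 3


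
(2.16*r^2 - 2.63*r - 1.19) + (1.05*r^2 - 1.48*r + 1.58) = 3.21*r^2 - 4.11*r + 0.39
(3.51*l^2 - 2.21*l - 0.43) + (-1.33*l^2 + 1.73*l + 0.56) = 2.18*l^2 - 0.48*l + 0.13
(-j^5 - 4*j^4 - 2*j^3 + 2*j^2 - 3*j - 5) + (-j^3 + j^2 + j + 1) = -j^5 - 4*j^4 - 3*j^3 + 3*j^2 - 2*j - 4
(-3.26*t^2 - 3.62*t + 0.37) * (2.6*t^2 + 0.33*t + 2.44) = -8.476*t^4 - 10.4878*t^3 - 8.187*t^2 - 8.7107*t + 0.9028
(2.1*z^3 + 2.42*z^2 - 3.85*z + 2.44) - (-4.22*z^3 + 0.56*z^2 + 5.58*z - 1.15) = 6.32*z^3 + 1.86*z^2 - 9.43*z + 3.59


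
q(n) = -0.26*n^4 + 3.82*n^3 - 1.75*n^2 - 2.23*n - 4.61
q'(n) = -1.04*n^3 + 11.46*n^2 - 3.5*n - 2.23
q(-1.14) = -10.44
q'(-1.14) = 18.19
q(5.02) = 258.23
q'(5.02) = 137.43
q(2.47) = 27.09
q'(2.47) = 43.37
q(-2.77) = -108.36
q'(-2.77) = 117.50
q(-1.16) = -10.81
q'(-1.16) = 18.87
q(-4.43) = -461.31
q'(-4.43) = 328.59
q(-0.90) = -6.98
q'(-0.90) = 10.96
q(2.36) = 22.53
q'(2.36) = 39.67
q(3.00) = 55.03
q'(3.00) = 62.33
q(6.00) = 407.17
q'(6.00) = 164.69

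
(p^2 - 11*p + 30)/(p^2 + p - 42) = (p - 5)/(p + 7)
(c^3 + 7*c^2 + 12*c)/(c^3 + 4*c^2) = (c + 3)/c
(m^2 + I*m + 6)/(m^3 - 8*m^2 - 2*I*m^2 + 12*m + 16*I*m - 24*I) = (m + 3*I)/(m^2 - 8*m + 12)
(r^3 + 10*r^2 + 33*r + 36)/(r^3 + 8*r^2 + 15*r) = (r^2 + 7*r + 12)/(r*(r + 5))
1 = 1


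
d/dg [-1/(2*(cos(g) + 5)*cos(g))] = -(2*cos(g) + 5)*sin(g)/(2*(cos(g) + 5)^2*cos(g)^2)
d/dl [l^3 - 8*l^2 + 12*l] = 3*l^2 - 16*l + 12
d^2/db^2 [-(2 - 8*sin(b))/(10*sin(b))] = (sin(b)^2 - 2)/(5*sin(b)^3)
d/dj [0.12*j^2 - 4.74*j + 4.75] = 0.24*j - 4.74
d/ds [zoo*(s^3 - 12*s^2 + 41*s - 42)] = zoo*(s^2 + s + 1)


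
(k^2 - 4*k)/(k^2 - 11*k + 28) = k/(k - 7)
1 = 1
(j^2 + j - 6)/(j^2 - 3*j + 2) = (j + 3)/(j - 1)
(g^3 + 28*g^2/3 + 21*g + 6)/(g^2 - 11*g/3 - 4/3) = (g^2 + 9*g + 18)/(g - 4)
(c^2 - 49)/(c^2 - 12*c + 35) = (c + 7)/(c - 5)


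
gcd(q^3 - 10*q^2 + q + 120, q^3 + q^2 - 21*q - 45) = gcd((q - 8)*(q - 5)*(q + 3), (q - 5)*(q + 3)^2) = q^2 - 2*q - 15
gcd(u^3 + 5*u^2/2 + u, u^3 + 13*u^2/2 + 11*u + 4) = u^2 + 5*u/2 + 1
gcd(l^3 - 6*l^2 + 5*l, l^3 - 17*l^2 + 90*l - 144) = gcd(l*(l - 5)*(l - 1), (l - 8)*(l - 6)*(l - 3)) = 1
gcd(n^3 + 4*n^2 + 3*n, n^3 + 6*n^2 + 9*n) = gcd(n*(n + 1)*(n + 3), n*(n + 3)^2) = n^2 + 3*n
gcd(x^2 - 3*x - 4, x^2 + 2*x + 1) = x + 1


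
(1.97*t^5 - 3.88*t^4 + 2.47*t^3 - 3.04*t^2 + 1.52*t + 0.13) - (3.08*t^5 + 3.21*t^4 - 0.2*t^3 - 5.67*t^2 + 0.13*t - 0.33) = -1.11*t^5 - 7.09*t^4 + 2.67*t^3 + 2.63*t^2 + 1.39*t + 0.46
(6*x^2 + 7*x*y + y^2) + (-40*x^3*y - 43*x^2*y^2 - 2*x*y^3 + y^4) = -40*x^3*y - 43*x^2*y^2 + 6*x^2 - 2*x*y^3 + 7*x*y + y^4 + y^2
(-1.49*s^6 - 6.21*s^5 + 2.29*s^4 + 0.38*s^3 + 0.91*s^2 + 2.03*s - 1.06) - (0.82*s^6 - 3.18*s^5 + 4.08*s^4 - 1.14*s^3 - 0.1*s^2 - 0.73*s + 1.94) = -2.31*s^6 - 3.03*s^5 - 1.79*s^4 + 1.52*s^3 + 1.01*s^2 + 2.76*s - 3.0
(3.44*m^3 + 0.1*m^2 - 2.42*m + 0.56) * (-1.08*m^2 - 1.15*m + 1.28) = -3.7152*m^5 - 4.064*m^4 + 6.9018*m^3 + 2.3062*m^2 - 3.7416*m + 0.7168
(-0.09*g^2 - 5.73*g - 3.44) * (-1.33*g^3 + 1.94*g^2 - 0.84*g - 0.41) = 0.1197*g^5 + 7.4463*g^4 - 6.4654*g^3 - 1.8235*g^2 + 5.2389*g + 1.4104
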